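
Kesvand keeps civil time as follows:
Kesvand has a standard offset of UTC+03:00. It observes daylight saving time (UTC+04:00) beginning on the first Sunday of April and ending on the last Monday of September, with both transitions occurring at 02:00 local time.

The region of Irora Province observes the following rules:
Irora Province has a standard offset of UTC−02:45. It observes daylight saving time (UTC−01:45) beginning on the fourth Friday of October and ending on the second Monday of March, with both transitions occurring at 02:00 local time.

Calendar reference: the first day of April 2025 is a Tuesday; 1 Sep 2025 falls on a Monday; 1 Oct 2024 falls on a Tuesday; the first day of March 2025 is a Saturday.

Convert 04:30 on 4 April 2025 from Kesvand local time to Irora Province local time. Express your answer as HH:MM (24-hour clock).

1 April 2025 is a Tuesday, so the first Sunday is April 6.
1 September 2025 is a Monday, so Mondays fall on 1, 8, 15, 22, 29; the last is September 29.
4 April 2025 does not fall between 6 April and 29 September, so daylight saving is not in effect and Kesvand is at UTC+03:00.
04:30 Kesvand − 3h = 01:30 UTC.
1 October 2024 is a Tuesday, so the first Friday is October 4 and the fourth is October 25.
1 March 2025 is a Saturday, so the first Monday is March 3 and the second is March 10.
At the standard offset (UTC−02:45), 01:30 UTC − 2h45m = 22:45 Irora Province standard time (rolling into the previous day, 3 April 2025).
The standard-time date in Irora Province, 3 April 2025, is outside the daylight-saving period (25 October 2024 – 10 March 2025), so Irora Province is on standard time, UTC−02:45.
01:30 UTC − 2h45m = 22:45 Irora Province (rolling into the previous day, 3 April 2025).

22:45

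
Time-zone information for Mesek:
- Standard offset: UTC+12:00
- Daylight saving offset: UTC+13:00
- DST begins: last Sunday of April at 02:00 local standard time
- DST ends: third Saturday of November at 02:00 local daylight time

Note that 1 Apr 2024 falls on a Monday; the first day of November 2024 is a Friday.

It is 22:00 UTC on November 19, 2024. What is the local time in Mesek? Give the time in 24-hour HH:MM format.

10:00

1 April 2024 is a Monday, so Sundays fall on 7, 14, 21, 28; the last is April 28.
1 November 2024 is a Friday, so the first Saturday is November 2 and the third is November 16.
At the standard offset (UTC+12:00), 22:00 UTC + 12h = 10:00 Mesek standard time (rolling into the next day, 20 November 2024).
Daylight saving runs 28 April – 16 November; the standard-time date in Mesek, November 20, 2024, is outside that window, so Mesek is on standard time at UTC+12:00.
22:00 UTC + 12h = 10:00 local (rolling into the next day, 20 November 2024).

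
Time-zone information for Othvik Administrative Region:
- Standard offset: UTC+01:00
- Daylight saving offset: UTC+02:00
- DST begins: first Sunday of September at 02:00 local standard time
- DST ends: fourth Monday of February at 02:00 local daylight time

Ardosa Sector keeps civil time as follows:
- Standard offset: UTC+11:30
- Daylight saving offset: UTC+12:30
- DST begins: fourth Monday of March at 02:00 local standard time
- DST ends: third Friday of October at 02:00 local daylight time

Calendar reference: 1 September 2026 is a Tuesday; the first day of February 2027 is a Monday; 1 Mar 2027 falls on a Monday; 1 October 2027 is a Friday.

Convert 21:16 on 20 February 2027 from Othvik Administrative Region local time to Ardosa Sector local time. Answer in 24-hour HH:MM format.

06:46

1 September 2026 is a Tuesday, so the first Sunday is September 6.
1 February 2027 is a Monday, so the first Monday is February 1 and the fourth is February 22.
20 February 2027 falls between 6 September 2026 and 22 February 2027, so daylight saving is in effect and Othvik Administrative Region is at UTC+02:00.
21:16 Othvik Administrative Region − 2h = 19:16 UTC.
1 March 2027 is a Monday, so the first Monday is March 1 and the fourth is March 22.
1 October 2027 is a Friday, so the first Friday is October 1 and the third is October 15.
At the standard offset (UTC+11:30), 19:16 UTC + 11h30m = 06:46 Ardosa Sector standard time (rolling into the next day, 21 February 2027).
The standard-time date in Ardosa Sector, 21 February 2027, is outside the daylight-saving period (22 March – 15 October), so Ardosa Sector is on standard time, UTC+11:30.
19:16 UTC + 11h30m = 06:46 Ardosa Sector (rolling into the next day, 21 February 2027).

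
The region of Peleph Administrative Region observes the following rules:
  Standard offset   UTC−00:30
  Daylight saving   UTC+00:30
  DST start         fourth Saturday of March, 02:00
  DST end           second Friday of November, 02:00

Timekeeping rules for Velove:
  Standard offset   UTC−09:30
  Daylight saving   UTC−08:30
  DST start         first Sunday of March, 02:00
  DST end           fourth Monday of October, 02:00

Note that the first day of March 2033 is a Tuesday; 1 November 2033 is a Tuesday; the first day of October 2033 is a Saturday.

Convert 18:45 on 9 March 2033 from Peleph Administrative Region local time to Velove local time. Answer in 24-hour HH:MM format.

1 March 2033 is a Tuesday, so the first Saturday is March 5 and the fourth is March 26.
1 November 2033 is a Tuesday, so the first Friday is November 4 and the second is November 11.
9 March 2033 is outside the daylight-saving period (26 March – 11 November), so Peleph Administrative Region is on standard time, UTC−00:30.
18:45 Peleph Administrative Region + 0h30m = 19:15 UTC.
1 March 2033 is a Tuesday, so the first Sunday is March 6.
1 October 2033 is a Saturday, so the first Monday is October 3 and the fourth is October 24.
At the standard offset (UTC−09:30), 19:15 UTC − 9h30m = 09:45 Velove standard time.
The standard-time date in Velove, 9 March 2033, lies within the daylight-saving period (6 March – 24 October), so Velove is on daylight time, UTC−08:30.
19:15 UTC − 8h30m = 10:45 Velove.

10:45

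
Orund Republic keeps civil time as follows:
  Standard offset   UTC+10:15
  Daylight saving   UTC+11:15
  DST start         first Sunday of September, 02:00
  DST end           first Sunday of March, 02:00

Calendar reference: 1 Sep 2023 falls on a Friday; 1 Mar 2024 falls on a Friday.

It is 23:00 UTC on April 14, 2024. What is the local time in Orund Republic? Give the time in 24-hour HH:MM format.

09:15

1 September 2023 is a Friday, so the first Sunday is September 3.
1 March 2024 is a Friday, so the first Sunday is March 3.
At the standard offset (UTC+10:15), 23:00 UTC + 10h15m = 09:15 Orund Republic standard time (rolling into the next day, 15 April 2024).
The standard-time date in Orund Republic, April 15, 2024, is outside the daylight-saving period (3 September 2023 – 3 March 2024), so Orund Republic is on standard time, UTC+10:15.
23:00 UTC + 10h15m = 09:15 local (rolling into the next day, 15 April 2024).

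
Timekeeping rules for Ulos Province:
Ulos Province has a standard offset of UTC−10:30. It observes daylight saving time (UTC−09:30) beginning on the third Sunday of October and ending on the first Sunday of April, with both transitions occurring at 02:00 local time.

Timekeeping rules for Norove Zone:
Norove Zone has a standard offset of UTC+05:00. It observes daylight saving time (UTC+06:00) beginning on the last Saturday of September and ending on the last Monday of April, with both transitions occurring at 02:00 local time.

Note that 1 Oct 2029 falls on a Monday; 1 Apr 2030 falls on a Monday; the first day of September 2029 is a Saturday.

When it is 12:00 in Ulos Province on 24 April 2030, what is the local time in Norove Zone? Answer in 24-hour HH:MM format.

04:30

1 October 2029 is a Monday, so the first Sunday is October 7 and the third is October 21.
1 April 2030 is a Monday, so the first Sunday is April 7.
24 April 2030 is outside the daylight-saving period (21 October 2029 – 7 April 2030), so Ulos Province is on standard time, UTC−10:30.
12:00 Ulos Province + 10h30m = 22:30 UTC.
1 September 2029 is a Saturday, so Saturdays fall on 1, 8, 15, 22, 29; the last is September 29.
1 April 2030 is a Monday, so Mondays fall on 1, 8, 15, 22, 29; the last is April 29.
At the standard offset (UTC+05:00), 22:30 UTC + 5h = 03:30 Norove Zone standard time (rolling into the next day, 25 April 2030).
The standard-time date in Norove Zone, 25 April 2030, lies within the daylight-saving period (29 September 2029 – 29 April 2030), so Norove Zone is on daylight time, UTC+06:00.
22:30 UTC + 6h = 04:30 Norove Zone (rolling into the next day, 25 April 2030).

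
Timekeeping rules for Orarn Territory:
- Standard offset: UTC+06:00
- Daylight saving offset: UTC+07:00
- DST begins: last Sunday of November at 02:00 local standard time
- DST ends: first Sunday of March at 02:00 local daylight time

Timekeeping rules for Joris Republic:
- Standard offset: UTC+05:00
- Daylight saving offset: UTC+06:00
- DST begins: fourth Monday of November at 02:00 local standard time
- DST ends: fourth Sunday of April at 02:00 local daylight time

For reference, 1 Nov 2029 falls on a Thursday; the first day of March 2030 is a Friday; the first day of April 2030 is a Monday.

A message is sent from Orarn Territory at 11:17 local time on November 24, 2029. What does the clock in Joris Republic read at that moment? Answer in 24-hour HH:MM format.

10:17

1 November 2029 is a Thursday, so Sundays fall on 4, 11, 18, 25; the last is November 25.
1 March 2030 is a Friday, so the first Sunday is March 3.
November 24, 2029 does not fall between 25 November 2029 and 3 March 2030, so daylight saving is not in effect and Orarn Territory is at UTC+06:00.
11:17 Orarn Territory − 6h = 05:17 UTC.
1 November 2029 is a Thursday, so the first Monday is November 5 and the fourth is November 26.
1 April 2030 is a Monday, so the first Sunday is April 7 and the fourth is April 28.
At the standard offset (UTC+05:00), 05:17 UTC + 5h = 10:17 Joris Republic standard time.
The standard-time date in Joris Republic, November 24, 2029, is outside the daylight-saving period (26 November 2029 – 28 April 2030), so Joris Republic is on standard time, UTC+05:00.
05:17 UTC + 5h = 10:17 Joris Republic.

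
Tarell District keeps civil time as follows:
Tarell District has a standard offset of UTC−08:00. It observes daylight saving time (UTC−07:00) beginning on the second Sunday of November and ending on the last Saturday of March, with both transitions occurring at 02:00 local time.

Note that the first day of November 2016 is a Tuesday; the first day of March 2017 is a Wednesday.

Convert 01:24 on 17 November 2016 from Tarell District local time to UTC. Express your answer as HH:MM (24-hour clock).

08:24

1 November 2016 is a Tuesday, so the first Sunday is November 6 and the second is November 13.
1 March 2017 is a Wednesday, so Saturdays fall on 4, 11, 18, 25; the last is March 25.
Daylight saving runs 13 November 2016 – 25 March 2017; 17 November 2016 is inside that window, so Tarell District is at UTC−07:00.
01:24 local + 7h = 08:24 UTC.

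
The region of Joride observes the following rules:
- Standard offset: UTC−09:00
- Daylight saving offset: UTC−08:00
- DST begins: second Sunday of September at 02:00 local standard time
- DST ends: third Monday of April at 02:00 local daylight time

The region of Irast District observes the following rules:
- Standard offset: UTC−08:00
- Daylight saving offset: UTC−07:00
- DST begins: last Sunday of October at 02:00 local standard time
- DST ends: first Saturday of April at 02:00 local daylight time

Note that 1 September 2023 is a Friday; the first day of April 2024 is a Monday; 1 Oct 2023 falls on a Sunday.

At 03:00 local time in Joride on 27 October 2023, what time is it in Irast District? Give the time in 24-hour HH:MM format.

1 September 2023 is a Friday, so the first Sunday is September 3 and the second is September 10.
1 April 2024 is a Monday, so the first Monday is April 1 and the third is April 15.
Daylight saving runs 10 September 2023 – 15 April 2024; 27 October 2023 is inside that window, so Joride is at UTC−08:00.
03:00 Joride + 8h = 11:00 UTC.
1 October 2023 is a Sunday, so Sundays fall on 1, 8, 15, 22, 29; the last is October 29.
1 April 2024 is a Monday, so the first Saturday is April 6.
At the standard offset (UTC−08:00), 11:00 UTC − 8h = 03:00 Irast District standard time.
Daylight saving runs 29 October 2023 – 6 April 2024; the standard-time date in Irast District, 27 October 2023, is outside that window, so Irast District is on standard time at UTC−08:00.
11:00 UTC − 8h = 03:00 Irast District.

03:00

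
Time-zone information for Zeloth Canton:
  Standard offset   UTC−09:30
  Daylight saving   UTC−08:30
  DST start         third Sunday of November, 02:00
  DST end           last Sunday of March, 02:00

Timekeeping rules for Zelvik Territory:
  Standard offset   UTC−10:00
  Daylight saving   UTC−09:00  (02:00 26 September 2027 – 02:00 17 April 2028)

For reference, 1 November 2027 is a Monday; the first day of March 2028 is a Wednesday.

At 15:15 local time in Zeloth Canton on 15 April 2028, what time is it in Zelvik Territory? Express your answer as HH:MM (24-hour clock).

15:45

1 November 2027 is a Monday, so the first Sunday is November 7 and the third is November 21.
1 March 2028 is a Wednesday, so Sundays fall on 5, 12, 19, 26; the last is March 26.
15 April 2028 does not fall between 21 November 2027 and 26 March 2028, so daylight saving is not in effect and Zeloth Canton is at UTC−09:30.
15:15 Zeloth Canton + 9h30m = 00:45 UTC (rolling into the next day, 16 April 2028).
At the standard offset (UTC−10:00), 00:45 UTC − 10h = 14:45 Zelvik Territory standard time (rolling into the previous day, 15 April 2028).
Daylight saving runs 26 September 2027 – 17 April 2028; the standard-time date in Zelvik Territory, 15 April 2028, is inside that window, so Zelvik Territory is at UTC−09:00.
00:45 UTC − 9h = 15:45 Zelvik Territory (rolling into the previous day, 15 April 2028).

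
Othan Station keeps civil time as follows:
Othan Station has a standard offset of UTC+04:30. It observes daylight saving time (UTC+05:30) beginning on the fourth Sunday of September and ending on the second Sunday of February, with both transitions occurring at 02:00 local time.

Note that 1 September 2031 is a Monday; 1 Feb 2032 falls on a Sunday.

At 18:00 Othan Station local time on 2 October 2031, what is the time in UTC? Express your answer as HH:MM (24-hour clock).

12:30

1 September 2031 is a Monday, so the first Sunday is September 7 and the fourth is September 28.
1 February 2032 is a Sunday, so the first Sunday is February 1 and the second is February 8.
Daylight saving runs 28 September 2031 – 8 February 2032; 2 October 2031 is inside that window, so Othan Station is at UTC+05:30.
18:00 local − 5h30m = 12:30 UTC.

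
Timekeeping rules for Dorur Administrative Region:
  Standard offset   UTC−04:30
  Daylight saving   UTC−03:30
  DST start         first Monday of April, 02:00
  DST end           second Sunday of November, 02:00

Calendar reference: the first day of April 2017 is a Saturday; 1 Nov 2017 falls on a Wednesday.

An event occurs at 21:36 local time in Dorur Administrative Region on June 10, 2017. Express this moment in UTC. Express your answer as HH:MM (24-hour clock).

1 April 2017 is a Saturday, so the first Monday is April 3.
1 November 2017 is a Wednesday, so the first Sunday is November 5 and the second is November 12.
June 10, 2017 lies within the daylight-saving period (3 April – 12 November), so Dorur Administrative Region is on daylight time, UTC−03:30.
21:36 local + 3h30m = 01:06 UTC (rolling into the next day, 11 June 2017).

01:06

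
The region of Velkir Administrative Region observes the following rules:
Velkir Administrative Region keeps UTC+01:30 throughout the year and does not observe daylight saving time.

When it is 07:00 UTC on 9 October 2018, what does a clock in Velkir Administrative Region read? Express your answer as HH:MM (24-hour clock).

Velkir Administrative Region has no daylight saving, so its offset is UTC+01:30 year-round.
07:00 UTC + 1h30m = 08:30 local.

08:30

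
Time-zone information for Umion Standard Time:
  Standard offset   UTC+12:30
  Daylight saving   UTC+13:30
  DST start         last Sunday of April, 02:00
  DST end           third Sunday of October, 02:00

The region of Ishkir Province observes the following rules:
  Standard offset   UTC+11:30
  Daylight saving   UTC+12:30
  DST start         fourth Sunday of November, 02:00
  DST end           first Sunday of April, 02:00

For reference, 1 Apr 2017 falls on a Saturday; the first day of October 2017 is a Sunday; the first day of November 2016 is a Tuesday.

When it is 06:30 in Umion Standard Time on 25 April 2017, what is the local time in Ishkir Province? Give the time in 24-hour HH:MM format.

05:30

1 April 2017 is a Saturday, so Sundays fall on 2, 9, 16, 23, 30; the last is April 30.
1 October 2017 is a Sunday, so the first Sunday is October 1 and the third is October 15.
Daylight saving runs 30 April – 15 October; 25 April 2017 is outside that window, so Umion Standard Time is on standard time at UTC+12:30.
06:30 Umion Standard Time − 12h30m = 18:00 UTC (rolling into the previous day, 24 April 2017).
1 November 2016 is a Tuesday, so the first Sunday is November 6 and the fourth is November 27.
1 April 2017 is a Saturday, so the first Sunday is April 2.
At the standard offset (UTC+11:30), 18:00 UTC + 11h30m = 05:30 Ishkir Province standard time (rolling into the next day, 25 April 2017).
The standard-time date in Ishkir Province, 25 April 2017, does not fall between 27 November 2016 and 2 April 2017, so daylight saving is not in effect and Ishkir Province is at UTC+11:30.
18:00 UTC + 11h30m = 05:30 Ishkir Province (rolling into the next day, 25 April 2017).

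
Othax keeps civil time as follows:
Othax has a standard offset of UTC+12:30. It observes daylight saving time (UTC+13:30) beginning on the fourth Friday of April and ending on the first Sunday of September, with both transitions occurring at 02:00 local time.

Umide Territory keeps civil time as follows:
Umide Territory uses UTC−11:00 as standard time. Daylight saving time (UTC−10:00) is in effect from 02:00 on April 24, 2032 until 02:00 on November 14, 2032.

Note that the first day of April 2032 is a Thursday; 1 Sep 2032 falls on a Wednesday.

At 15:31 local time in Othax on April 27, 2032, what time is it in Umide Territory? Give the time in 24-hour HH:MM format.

16:01

1 April 2032 is a Thursday, so the first Friday is April 2 and the fourth is April 23.
1 September 2032 is a Wednesday, so the first Sunday is September 5.
Daylight saving runs 23 April – 5 September; April 27, 2032 is inside that window, so Othax is at UTC+13:30.
15:31 Othax − 13h30m = 02:01 UTC.
At the standard offset (UTC−11:00), 02:01 UTC − 11h = 15:01 Umide Territory standard time (rolling into the previous day, 26 April 2032).
The standard-time date in Umide Territory, April 26, 2032, lies within the daylight-saving period (24 April – 14 November), so Umide Territory is on daylight time, UTC−10:00.
02:01 UTC − 10h = 16:01 Umide Territory (rolling into the previous day, 26 April 2032).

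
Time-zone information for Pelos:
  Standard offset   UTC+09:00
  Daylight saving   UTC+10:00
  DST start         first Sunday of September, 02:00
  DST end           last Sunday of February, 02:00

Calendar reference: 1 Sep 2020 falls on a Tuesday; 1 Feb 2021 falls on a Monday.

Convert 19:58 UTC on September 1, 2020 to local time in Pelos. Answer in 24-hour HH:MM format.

04:58

1 September 2020 is a Tuesday, so the first Sunday is September 6.
1 February 2021 is a Monday, so Sundays fall on 7, 14, 21, 28; the last is February 28.
At the standard offset (UTC+09:00), 19:58 UTC + 9h = 04:58 Pelos standard time (rolling into the next day, 2 September 2020).
The standard-time date in Pelos, September 2, 2020, is outside the daylight-saving period (6 September 2020 – 28 February 2021), so Pelos is on standard time, UTC+09:00.
19:58 UTC + 9h = 04:58 local (rolling into the next day, 2 September 2020).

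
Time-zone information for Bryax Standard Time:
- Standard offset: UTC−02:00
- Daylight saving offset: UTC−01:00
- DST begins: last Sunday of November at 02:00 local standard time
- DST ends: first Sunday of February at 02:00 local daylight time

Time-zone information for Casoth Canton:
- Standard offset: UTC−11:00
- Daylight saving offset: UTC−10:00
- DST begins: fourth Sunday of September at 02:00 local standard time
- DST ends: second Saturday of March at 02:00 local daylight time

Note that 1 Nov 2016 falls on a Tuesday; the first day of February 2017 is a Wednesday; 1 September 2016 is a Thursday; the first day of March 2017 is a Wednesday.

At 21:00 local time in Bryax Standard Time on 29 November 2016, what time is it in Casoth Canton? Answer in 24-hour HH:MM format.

12:00

1 November 2016 is a Tuesday, so Sundays fall on 6, 13, 20, 27; the last is November 27.
1 February 2017 is a Wednesday, so the first Sunday is February 5.
Daylight saving runs 27 November 2016 – 5 February 2017; 29 November 2016 is inside that window, so Bryax Standard Time is at UTC−01:00.
21:00 Bryax Standard Time + 1h = 22:00 UTC.
1 September 2016 is a Thursday, so the first Sunday is September 4 and the fourth is September 25.
1 March 2017 is a Wednesday, so the first Saturday is March 4 and the second is March 11.
At the standard offset (UTC−11:00), 22:00 UTC − 11h = 11:00 Casoth Canton standard time.
Daylight saving runs 25 September 2016 – 11 March 2017; the standard-time date in Casoth Canton, 29 November 2016, is inside that window, so Casoth Canton is at UTC−10:00.
22:00 UTC − 10h = 12:00 Casoth Canton.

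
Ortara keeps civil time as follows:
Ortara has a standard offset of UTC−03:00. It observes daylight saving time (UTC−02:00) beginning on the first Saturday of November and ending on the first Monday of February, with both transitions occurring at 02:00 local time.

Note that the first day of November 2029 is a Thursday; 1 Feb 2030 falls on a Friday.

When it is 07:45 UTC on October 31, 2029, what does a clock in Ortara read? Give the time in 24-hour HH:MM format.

1 November 2029 is a Thursday, so the first Saturday is November 3.
1 February 2030 is a Friday, so the first Monday is February 4.
At the standard offset (UTC−03:00), 07:45 UTC − 3h = 04:45 Ortara standard time.
Daylight saving runs 3 November 2029 – 4 February 2030; the standard-time date in Ortara, October 31, 2029, is outside that window, so Ortara is on standard time at UTC−03:00.
07:45 UTC − 3h = 04:45 local.

04:45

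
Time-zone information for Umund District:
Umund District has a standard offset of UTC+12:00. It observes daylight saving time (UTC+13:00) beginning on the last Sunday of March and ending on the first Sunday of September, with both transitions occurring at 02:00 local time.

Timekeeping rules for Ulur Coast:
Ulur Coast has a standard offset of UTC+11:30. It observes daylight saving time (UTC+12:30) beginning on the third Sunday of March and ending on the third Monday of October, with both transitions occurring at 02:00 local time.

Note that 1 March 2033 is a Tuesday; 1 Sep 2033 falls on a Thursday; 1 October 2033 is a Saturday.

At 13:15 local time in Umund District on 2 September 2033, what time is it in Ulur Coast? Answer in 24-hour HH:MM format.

1 March 2033 is a Tuesday, so Sundays fall on 6, 13, 20, 27; the last is March 27.
1 September 2033 is a Thursday, so the first Sunday is September 4.
2 September 2033 falls between 27 March and 4 September, so daylight saving is in effect and Umund District is at UTC+13:00.
13:15 Umund District − 13h = 00:15 UTC.
1 March 2033 is a Tuesday, so the first Sunday is March 6 and the third is March 20.
1 October 2033 is a Saturday, so the first Monday is October 3 and the third is October 17.
At the standard offset (UTC+11:30), 00:15 UTC + 11h30m = 11:45 Ulur Coast standard time.
Daylight saving runs 20 March – 17 October; the standard-time date in Ulur Coast, 2 September 2033, is inside that window, so Ulur Coast is at UTC+12:30.
00:15 UTC + 12h30m = 12:45 Ulur Coast.

12:45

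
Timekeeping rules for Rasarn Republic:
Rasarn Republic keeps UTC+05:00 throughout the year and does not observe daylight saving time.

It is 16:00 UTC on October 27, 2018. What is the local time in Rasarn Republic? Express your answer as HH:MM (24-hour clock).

21:00

Rasarn Republic stays on UTC+05:00 all year.
16:00 UTC + 5h = 21:00 local.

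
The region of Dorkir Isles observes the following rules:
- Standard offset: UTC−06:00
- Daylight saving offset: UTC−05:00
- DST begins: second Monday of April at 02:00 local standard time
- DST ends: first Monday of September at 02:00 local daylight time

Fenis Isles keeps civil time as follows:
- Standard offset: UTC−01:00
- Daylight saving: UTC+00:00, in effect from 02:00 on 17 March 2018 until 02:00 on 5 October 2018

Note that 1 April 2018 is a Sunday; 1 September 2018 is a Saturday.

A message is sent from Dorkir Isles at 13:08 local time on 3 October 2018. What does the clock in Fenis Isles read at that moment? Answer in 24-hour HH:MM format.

1 April 2018 is a Sunday, so the first Monday is April 2 and the second is April 9.
1 September 2018 is a Saturday, so the first Monday is September 3.
3 October 2018 is outside the daylight-saving period (9 April – 3 September), so Dorkir Isles is on standard time, UTC−06:00.
13:08 Dorkir Isles + 6h = 19:08 UTC.
At the standard offset (UTC−01:00), 19:08 UTC − 1h = 18:08 Fenis Isles standard time.
Daylight saving runs 17 March – 5 October; the standard-time date in Fenis Isles, 3 October 2018, is inside that window, so Fenis Isles is at UTC+00:00.
19:08 UTC + 0h = 19:08 Fenis Isles.

19:08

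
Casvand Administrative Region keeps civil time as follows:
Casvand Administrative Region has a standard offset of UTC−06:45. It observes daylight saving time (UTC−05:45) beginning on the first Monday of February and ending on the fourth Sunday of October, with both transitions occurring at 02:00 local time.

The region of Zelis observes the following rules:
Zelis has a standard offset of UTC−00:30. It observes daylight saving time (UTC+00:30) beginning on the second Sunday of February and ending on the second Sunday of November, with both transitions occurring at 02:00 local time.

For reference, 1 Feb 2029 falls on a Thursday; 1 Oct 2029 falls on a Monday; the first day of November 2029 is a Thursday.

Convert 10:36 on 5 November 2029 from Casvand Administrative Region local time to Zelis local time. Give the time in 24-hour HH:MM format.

17:51

1 February 2029 is a Thursday, so the first Monday is February 5.
1 October 2029 is a Monday, so the first Sunday is October 7 and the fourth is October 28.
5 November 2029 is outside the daylight-saving period (5 February – 28 October), so Casvand Administrative Region is on standard time, UTC−06:45.
10:36 Casvand Administrative Region + 6h45m = 17:21 UTC.
1 February 2029 is a Thursday, so the first Sunday is February 4 and the second is February 11.
1 November 2029 is a Thursday, so the first Sunday is November 4 and the second is November 11.
At the standard offset (UTC−00:30), 17:21 UTC − 0h30m = 16:51 Zelis standard time.
The standard-time date in Zelis, 5 November 2029, lies within the daylight-saving period (11 February – 11 November), so Zelis is on daylight time, UTC+00:30.
17:21 UTC + 0h30m = 17:51 Zelis.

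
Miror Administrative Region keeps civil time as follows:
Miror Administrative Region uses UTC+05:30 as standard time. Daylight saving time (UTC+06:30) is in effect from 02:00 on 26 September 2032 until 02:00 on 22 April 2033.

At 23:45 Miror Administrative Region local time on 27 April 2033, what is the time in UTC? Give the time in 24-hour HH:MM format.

27 April 2033 is outside the daylight-saving period (26 September 2032 – 22 April 2033), so Miror Administrative Region is on standard time, UTC+05:30.
23:45 local − 5h30m = 18:15 UTC.

18:15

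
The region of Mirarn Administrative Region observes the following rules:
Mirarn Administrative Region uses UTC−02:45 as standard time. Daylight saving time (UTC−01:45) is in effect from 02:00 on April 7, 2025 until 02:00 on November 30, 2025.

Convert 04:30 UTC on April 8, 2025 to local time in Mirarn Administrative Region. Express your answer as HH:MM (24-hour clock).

At the standard offset (UTC−02:45), 04:30 UTC − 2h45m = 01:45 Mirarn Administrative Region standard time.
Daylight saving runs 7 April – 30 November; the standard-time date in Mirarn Administrative Region, April 8, 2025, is inside that window, so Mirarn Administrative Region is at UTC−01:45.
04:30 UTC − 1h45m = 02:45 local.

02:45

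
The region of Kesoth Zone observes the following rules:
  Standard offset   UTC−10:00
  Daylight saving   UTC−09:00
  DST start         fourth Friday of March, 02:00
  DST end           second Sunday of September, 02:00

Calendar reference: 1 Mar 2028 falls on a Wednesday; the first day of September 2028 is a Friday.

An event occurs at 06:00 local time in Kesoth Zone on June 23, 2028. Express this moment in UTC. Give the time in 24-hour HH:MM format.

15:00

1 March 2028 is a Wednesday, so the first Friday is March 3 and the fourth is March 24.
1 September 2028 is a Friday, so the first Sunday is September 3 and the second is September 10.
June 23, 2028 lies within the daylight-saving period (24 March – 10 September), so Kesoth Zone is on daylight time, UTC−09:00.
06:00 local + 9h = 15:00 UTC.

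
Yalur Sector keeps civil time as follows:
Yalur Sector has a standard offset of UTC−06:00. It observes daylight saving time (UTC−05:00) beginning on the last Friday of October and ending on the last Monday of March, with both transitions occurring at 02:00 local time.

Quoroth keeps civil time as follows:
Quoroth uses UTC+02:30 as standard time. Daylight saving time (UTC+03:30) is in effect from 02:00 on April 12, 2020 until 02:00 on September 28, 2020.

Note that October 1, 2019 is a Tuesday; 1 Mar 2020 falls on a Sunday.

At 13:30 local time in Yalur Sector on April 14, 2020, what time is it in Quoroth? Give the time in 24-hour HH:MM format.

1 October 2019 is a Tuesday, so Fridays fall on 4, 11, 18, 25; the last is October 25.
1 March 2020 is a Sunday, so Mondays fall on 2, 9, 16, 23, 30; the last is March 30.
Daylight saving runs 25 October 2019 – 30 March 2020; April 14, 2020 is outside that window, so Yalur Sector is on standard time at UTC−06:00.
13:30 Yalur Sector + 6h = 19:30 UTC.
At the standard offset (UTC+02:30), 19:30 UTC + 2h30m = 22:00 Quoroth standard time.
Daylight saving runs 12 April – 28 September; the standard-time date in Quoroth, April 14, 2020, is inside that window, so Quoroth is at UTC+03:30.
19:30 UTC + 3h30m = 23:00 Quoroth.

23:00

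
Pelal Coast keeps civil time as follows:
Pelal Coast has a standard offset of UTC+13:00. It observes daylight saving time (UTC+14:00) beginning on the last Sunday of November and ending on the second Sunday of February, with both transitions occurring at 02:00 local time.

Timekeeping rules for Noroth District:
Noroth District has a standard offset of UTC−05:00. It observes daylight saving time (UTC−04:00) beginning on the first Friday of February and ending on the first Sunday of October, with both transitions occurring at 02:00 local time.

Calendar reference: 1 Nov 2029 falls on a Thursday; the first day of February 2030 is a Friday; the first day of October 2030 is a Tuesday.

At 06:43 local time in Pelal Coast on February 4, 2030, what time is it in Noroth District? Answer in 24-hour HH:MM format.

1 November 2029 is a Thursday, so Sundays fall on 4, 11, 18, 25; the last is November 25.
1 February 2030 is a Friday, so the first Sunday is February 3 and the second is February 10.
February 4, 2030 lies within the daylight-saving period (25 November 2029 – 10 February 2030), so Pelal Coast is on daylight time, UTC+14:00.
06:43 Pelal Coast − 14h = 16:43 UTC (rolling into the previous day, 3 February 2030).
1 February 2030 is a Friday, so the first Friday is February 1.
1 October 2030 is a Tuesday, so the first Sunday is October 6.
At the standard offset (UTC−05:00), 16:43 UTC − 5h = 11:43 Noroth District standard time.
The standard-time date in Noroth District, February 3, 2030, lies within the daylight-saving period (1 February – 6 October), so Noroth District is on daylight time, UTC−04:00.
16:43 UTC − 4h = 12:43 Noroth District.

12:43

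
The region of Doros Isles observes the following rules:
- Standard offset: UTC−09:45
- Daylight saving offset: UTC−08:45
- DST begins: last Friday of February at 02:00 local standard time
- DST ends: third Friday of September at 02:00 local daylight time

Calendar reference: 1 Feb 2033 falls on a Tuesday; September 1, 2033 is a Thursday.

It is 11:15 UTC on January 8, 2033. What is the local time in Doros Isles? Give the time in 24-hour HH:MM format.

01:30

1 February 2033 is a Tuesday, so Fridays fall on 4, 11, 18, 25; the last is February 25.
1 September 2033 is a Thursday, so the first Friday is September 2 and the third is September 16.
At the standard offset (UTC−09:45), 11:15 UTC − 9h45m = 01:30 Doros Isles standard time.
The standard-time date in Doros Isles, January 8, 2033, is outside the daylight-saving period (25 February – 16 September), so Doros Isles is on standard time, UTC−09:45.
11:15 UTC − 9h45m = 01:30 local.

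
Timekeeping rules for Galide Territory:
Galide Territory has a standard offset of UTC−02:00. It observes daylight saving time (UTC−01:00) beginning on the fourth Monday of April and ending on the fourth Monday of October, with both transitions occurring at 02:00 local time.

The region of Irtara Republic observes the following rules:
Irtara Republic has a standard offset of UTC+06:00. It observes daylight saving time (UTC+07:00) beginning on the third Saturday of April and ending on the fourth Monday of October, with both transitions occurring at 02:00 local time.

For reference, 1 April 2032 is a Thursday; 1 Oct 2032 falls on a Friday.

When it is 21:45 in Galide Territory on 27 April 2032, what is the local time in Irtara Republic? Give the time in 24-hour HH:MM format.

05:45

1 April 2032 is a Thursday, so the first Monday is April 5 and the fourth is April 26.
1 October 2032 is a Friday, so the first Monday is October 4 and the fourth is October 25.
27 April 2032 falls between 26 April and 25 October, so daylight saving is in effect and Galide Territory is at UTC−01:00.
21:45 Galide Territory + 1h = 22:45 UTC.
1 April 2032 is a Thursday, so the first Saturday is April 3 and the third is April 17.
1 October 2032 is a Friday, so the first Monday is October 4 and the fourth is October 25.
At the standard offset (UTC+06:00), 22:45 UTC + 6h = 04:45 Irtara Republic standard time (rolling into the next day, 28 April 2032).
The standard-time date in Irtara Republic, 28 April 2032, falls between 17 April and 25 October, so daylight saving is in effect and Irtara Republic is at UTC+07:00.
22:45 UTC + 7h = 05:45 Irtara Republic (rolling into the next day, 28 April 2032).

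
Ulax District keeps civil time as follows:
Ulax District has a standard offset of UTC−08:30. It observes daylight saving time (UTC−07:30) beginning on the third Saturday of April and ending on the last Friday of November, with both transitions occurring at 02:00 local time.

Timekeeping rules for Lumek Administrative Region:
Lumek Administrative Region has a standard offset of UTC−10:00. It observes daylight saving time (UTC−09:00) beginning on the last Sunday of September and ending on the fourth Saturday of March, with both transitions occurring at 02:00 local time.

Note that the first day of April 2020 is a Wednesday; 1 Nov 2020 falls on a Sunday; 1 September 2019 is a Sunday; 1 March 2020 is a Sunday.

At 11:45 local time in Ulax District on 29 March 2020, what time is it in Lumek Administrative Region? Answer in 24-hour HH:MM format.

10:15

1 April 2020 is a Wednesday, so the first Saturday is April 4 and the third is April 18.
1 November 2020 is a Sunday, so Fridays fall on 6, 13, 20, 27; the last is November 27.
Daylight saving runs 18 April – 27 November; 29 March 2020 is outside that window, so Ulax District is on standard time at UTC−08:30.
11:45 Ulax District + 8h30m = 20:15 UTC.
1 September 2019 is a Sunday, so Sundays fall on 1, 8, 15, 22, 29; the last is September 29.
1 March 2020 is a Sunday, so the first Saturday is March 7 and the fourth is March 28.
At the standard offset (UTC−10:00), 20:15 UTC − 10h = 10:15 Lumek Administrative Region standard time.
Daylight saving runs 29 September 2019 – 28 March 2020; the standard-time date in Lumek Administrative Region, 29 March 2020, is outside that window, so Lumek Administrative Region is on standard time at UTC−10:00.
20:15 UTC − 10h = 10:15 Lumek Administrative Region.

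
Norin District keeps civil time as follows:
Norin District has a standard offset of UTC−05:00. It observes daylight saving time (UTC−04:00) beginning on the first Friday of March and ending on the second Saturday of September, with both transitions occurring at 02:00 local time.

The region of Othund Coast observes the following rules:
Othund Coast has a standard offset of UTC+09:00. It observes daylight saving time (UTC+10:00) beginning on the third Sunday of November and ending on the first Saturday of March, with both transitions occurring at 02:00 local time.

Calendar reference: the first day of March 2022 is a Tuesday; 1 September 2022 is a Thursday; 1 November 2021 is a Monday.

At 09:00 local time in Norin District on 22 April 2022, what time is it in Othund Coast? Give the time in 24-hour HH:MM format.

22:00

1 March 2022 is a Tuesday, so the first Friday is March 4.
1 September 2022 is a Thursday, so the first Saturday is September 3 and the second is September 10.
Daylight saving runs 4 March – 10 September; 22 April 2022 is inside that window, so Norin District is at UTC−04:00.
09:00 Norin District + 4h = 13:00 UTC.
1 November 2021 is a Monday, so the first Sunday is November 7 and the third is November 21.
1 March 2022 is a Tuesday, so the first Saturday is March 5.
At the standard offset (UTC+09:00), 13:00 UTC + 9h = 22:00 Othund Coast standard time.
Daylight saving runs 21 November 2021 – 5 March 2022; the standard-time date in Othund Coast, 22 April 2022, is outside that window, so Othund Coast is on standard time at UTC+09:00.
13:00 UTC + 9h = 22:00 Othund Coast.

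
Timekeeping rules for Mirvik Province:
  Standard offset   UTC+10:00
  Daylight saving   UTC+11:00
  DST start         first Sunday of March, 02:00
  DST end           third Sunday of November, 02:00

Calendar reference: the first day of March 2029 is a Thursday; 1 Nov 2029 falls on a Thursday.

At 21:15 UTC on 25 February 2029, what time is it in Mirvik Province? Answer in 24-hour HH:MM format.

1 March 2029 is a Thursday, so the first Sunday is March 4.
1 November 2029 is a Thursday, so the first Sunday is November 4 and the third is November 18.
At the standard offset (UTC+10:00), 21:15 UTC + 10h = 07:15 Mirvik Province standard time (rolling into the next day, 26 February 2029).
Daylight saving runs 4 March – 18 November; the standard-time date in Mirvik Province, 26 February 2029, is outside that window, so Mirvik Province is on standard time at UTC+10:00.
21:15 UTC + 10h = 07:15 local (rolling into the next day, 26 February 2029).

07:15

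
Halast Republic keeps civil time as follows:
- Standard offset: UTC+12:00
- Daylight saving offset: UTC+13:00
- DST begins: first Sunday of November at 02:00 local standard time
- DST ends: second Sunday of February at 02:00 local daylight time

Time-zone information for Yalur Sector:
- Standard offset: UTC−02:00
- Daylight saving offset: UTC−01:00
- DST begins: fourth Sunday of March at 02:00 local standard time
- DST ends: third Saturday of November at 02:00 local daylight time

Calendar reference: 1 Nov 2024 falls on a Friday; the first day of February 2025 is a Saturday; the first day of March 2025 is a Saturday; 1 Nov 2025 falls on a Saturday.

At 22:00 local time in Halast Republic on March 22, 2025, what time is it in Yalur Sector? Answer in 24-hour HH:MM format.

1 November 2024 is a Friday, so the first Sunday is November 3.
1 February 2025 is a Saturday, so the first Sunday is February 2 and the second is February 9.
Daylight saving runs 3 November 2024 – 9 February 2025; March 22, 2025 is outside that window, so Halast Republic is on standard time at UTC+12:00.
22:00 Halast Republic − 12h = 10:00 UTC.
1 March 2025 is a Saturday, so the first Sunday is March 2 and the fourth is March 23.
1 November 2025 is a Saturday, so the first Saturday is November 1 and the third is November 15.
At the standard offset (UTC−02:00), 10:00 UTC − 2h = 08:00 Yalur Sector standard time.
Daylight saving runs 23 March – 15 November; the standard-time date in Yalur Sector, March 22, 2025, is outside that window, so Yalur Sector is on standard time at UTC−02:00.
10:00 UTC − 2h = 08:00 Yalur Sector.

08:00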